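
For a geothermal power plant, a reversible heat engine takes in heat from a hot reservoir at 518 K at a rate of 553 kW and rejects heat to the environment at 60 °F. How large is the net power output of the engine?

T_C = 60 °F → (60 − 32) × 5/9 = 15.56 °C = 288.71 K.
η_rev = 1 − T_C/T_H = 1 − 288.71/518.00 = 0.4427.
W = η·Q_H = 0.4427 × 553 = 245 kW.

Ẇ ≈ 245 kW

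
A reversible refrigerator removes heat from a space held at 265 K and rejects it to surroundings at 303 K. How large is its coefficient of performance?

Carnot COP: COP_R = T_C/(T_H − T_C) = 265.00/(303.00 − 265.00) = 6.97.

COP_R ≈ 6.97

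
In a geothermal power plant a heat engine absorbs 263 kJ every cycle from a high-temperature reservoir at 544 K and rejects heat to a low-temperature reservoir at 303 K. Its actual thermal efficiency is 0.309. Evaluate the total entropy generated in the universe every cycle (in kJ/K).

W = η·Q_H = 0.309 × 263 = 81.27 kJ, so Q_C = Q_H − W = 181.7 kJ.
The hot reservoir loses entropy Q_H/T_H = 263/544.00 = 0.4835 kJ/K; the cold reservoir gains Q_C/T_C = 181.7/303.00 = 0.5998 kJ/K.
ΔS_univ = −Q_H/T_H + Q_C/T_C = 0.116 kJ/K (> 0, since η = 0.309 < η_Carnot = 0.443).

ΔS_univ ≈ 0.116 kJ/K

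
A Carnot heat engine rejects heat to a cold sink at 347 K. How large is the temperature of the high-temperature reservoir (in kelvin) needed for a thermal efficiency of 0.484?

T_H ≈ 672 K

From η = 1 − T_C/T_H, solving for T_H gives T_H = T_C/(1 − η) = 347.00/(1 − 0.484) = 672 K.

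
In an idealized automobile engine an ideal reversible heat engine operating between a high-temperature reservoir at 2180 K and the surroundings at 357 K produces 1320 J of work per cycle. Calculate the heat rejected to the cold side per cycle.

η_rev = 1 − T_C/T_H = 1 − 357.00/2180.00 = 0.8362.
Since Q_C/Q_H = T_C/T_H and Q_H = W/η, Q_C = W·T_C/(T_H − T_C) = 1320 × 357.00/1823.00 = 258 J.

Q_C ≈ 258 J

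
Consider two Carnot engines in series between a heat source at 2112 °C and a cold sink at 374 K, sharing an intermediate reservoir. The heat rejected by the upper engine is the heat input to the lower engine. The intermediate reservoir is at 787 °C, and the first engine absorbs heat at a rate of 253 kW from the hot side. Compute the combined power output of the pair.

T_H = 2112 °C → 2112 + 273.15 = 2385.15 K.
Two reversible stages in series are equivalent to a single Carnot engine between T_H and T_C, so η_total = 1 − T_C/T_H = 1 − 374.00/2385.15 = 0.8432.
W_total = η_total · Q_H = 0.8432 × 253 = 213 kW.

Ẇ_total ≈ 213 kW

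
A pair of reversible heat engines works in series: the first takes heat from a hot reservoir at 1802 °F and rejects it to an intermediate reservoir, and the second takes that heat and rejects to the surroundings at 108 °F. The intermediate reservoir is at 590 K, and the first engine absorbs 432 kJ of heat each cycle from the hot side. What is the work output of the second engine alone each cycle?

T_H = 1802 °F → (1802 − 32) × 5/9 = 983.33 °C = 1256.48 K.
T_C = 108 °F → (108 − 32) × 5/9 = 42.22 °C = 315.37 K.
Heat entering the second stage: Q_m = Q_H·(T_m/T_H) = 432 × 590.00/1256.48 = 203 kJ.
Second-stage efficiency η₂ = 1 − T_C/T_m = 1 − 315.37/590.00 = 0.4655, so W₂ = η₂·Q_m = 94.4 kJ.

W₂ ≈ 94.4 kJ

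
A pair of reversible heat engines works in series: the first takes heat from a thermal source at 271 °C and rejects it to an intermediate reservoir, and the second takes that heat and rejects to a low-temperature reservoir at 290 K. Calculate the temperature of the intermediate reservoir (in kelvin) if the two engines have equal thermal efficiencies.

T_H = 271 °C → 271 + 273.15 = 544.15 K.
Equal efficiencies require 1 − T_m/T_H = 1 − T_C/T_m, i.e. T_m/T_H = T_C/T_m, so T_m = √(T_H·T_C) = √(544.15 × 290.00) = 397 K.

T_m ≈ 397 K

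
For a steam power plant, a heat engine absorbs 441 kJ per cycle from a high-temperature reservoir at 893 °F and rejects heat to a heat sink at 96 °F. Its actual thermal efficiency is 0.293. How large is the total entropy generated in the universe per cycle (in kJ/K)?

T_H = 893 °F → (893 − 32) × 5/9 = 478.33 °C = 751.48 K.
T_C = 96 °F → (96 − 32) × 5/9 = 35.56 °C = 308.71 K.
W = η·Q_H = 0.293 × 441 = 129.2 kJ, so Q_C = Q_H − W = 311.8 kJ.
Entropy balance on the reservoirs: −Q_H/T_H = -0.5868 kJ/K, +Q_C/T_C = 1.010 kJ/K.
ΔS_univ = −Q_H/T_H + Q_C/T_C = 0.423 kJ/K (> 0, since η = 0.293 < η_Carnot = 0.589).

ΔS_univ ≈ 0.423 kJ/K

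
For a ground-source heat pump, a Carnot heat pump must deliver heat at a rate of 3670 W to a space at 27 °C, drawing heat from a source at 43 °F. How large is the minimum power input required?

Ẇ_in ≈ 255 W

T_H = 27 °C → 27 + 273.15 = 300.15 K.
T_C = 43 °F → (43 − 32) × 5/9 = 6.11 °C = 279.26 K.
For a reversible heat pump, COP_HP = T_H/(T_H − T_C) = 300.15/20.89 = 14.3689.
W = Q_H/COP_HP = 3670/14.3689 = 255 W.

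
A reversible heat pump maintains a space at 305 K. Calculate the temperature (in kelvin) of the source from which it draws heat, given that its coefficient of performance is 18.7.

T_C ≈ 288.7 K

COP_HP = T_H/(T_H − T_C) ⇒ T_C = T_H·(COP_HP − 1)/COP_HP = 305.00 × (18.7 − 1)/18.7 = 288.7 K.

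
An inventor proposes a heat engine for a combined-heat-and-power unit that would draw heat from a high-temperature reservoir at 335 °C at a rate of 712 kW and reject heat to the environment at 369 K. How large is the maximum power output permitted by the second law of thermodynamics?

Ẇ_max ≈ 280 kW

T_H = 335 °C → 335 + 273.15 = 608.15 K.
The upper bound on efficiency is η_max = 1 − T_C/T_H = 1 − 369.00/608.15 = 0.3932.
W_max = η_max · Q_H = 0.3932 × 712 = 280 kW.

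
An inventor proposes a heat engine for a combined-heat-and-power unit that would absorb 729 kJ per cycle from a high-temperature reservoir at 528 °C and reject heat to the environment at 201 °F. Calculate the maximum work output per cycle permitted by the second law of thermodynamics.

W_max ≈ 395 kJ

T_H = 528 °C → 528 + 273.15 = 801.15 K.
T_C = 201 °F → (201 − 32) × 5/9 = 93.89 °C = 367.04 K.
No engine can exceed the Carnot limit: η_max = 1 − T_C/T_H = 1 − 367.04/801.15 = 0.5419.
W_max = η_max · Q_H = 0.5419 × 729 = 395 kJ.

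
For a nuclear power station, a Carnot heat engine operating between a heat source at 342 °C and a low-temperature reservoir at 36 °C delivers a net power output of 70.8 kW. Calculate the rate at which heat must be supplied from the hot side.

Q̇_H ≈ 142 kW

T_H = 342 °C → 342 + 273.15 = 615.15 K.
T_C = 36 °C → 36 + 273.15 = 309.15 K.
η_rev = 1 − T_C/T_H = 1 − 309.15/615.15 = 0.4974.
Q_H = W/η = 70.8/0.4974 = 142 kW.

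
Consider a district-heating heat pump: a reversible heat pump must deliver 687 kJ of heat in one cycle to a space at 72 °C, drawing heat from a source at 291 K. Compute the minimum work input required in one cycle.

W_in ≈ 108 kJ

T_H = 72 °C → 72 + 273.15 = 345.15 K.
For a reversible heat pump, COP_HP = T_H/(T_H − T_C) = 345.15/54.15 = 6.3740.
W = Q_H/COP_HP = 687/6.3740 = 108 kJ.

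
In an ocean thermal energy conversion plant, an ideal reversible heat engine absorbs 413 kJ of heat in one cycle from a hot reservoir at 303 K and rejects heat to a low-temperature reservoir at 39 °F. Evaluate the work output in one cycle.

T_C = 39 °F → (39 − 32) × 5/9 = 3.89 °C = 277.04 K.
Since the cycle is reversible, η = 1 − T_C/T_H = 1 − 277.04/303.00 = 0.0857.
W = η·Q_H = 0.0857 × 413 = 35.4 kJ.

W ≈ 35.4 kJ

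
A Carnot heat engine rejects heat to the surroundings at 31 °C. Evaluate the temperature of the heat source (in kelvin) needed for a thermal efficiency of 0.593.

T_H ≈ 747.3 K

T_C = 31 °C → 31 + 273.15 = 304.15 K.
From η = 1 − T_C/T_H, solving for T_H gives T_H = T_C/(1 − η) = 304.15/(1 − 0.593) = 747.3 K.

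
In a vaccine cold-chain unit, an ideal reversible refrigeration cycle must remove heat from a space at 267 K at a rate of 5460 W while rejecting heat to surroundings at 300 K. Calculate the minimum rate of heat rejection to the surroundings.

For a reversible cycle Q_H/Q_C = T_H/T_C, so Q_H = Q_C·T_H/T_C = 5460 × 300.00/267.00 = 6135 W.

Q̇_H ≈ 6135 W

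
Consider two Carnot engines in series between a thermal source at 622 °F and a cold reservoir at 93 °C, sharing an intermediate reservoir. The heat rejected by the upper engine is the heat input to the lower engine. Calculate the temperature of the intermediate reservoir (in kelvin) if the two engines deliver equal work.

T_H = 622 °F → (622 − 32) × 5/9 = 327.78 °C = 600.93 K.
T_C = 93 °C → 93 + 273.15 = 366.15 K.
For reversible stages Q_m = Q_H·(T_m/T_H). Setting W₁ = Q_H(1 − T_m/T_H) equal to W₂ = Q_m(1 − T_C/T_m) = Q_H·(T_m − T_C)/T_H gives T_H − T_m = T_m − T_C, so T_m = (T_H + T_C)/2 = (600.93 + 366.15)/2 = 484 K.

T_m ≈ 484 K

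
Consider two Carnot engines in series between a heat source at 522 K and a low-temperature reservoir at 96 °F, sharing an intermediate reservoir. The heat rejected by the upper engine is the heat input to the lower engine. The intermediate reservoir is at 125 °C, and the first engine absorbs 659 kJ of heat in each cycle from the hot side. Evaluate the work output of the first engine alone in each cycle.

T_C = 96 °F → (96 − 32) × 5/9 = 35.56 °C = 308.71 K.
T_m = 125 °C → 125 + 273.15 = 398.15 K.
First-stage efficiency η₁ = 1 − T_m/T_H = 1 − 398.15/522.00 = 0.2373.
W₁ = η₁·Q_H = 0.2373 × 659 = 156 kJ.

W₁ ≈ 156 kJ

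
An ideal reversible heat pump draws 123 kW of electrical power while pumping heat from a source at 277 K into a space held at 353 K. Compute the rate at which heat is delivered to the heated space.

Reversible heating COP: COP_HP = T_H/(T_H − T_C) = 353.00/76.00 = 4.6447.
Q_H = COP_HP · W = 4.6447 × 123 = 571 kW.

Q̇_H ≈ 571 kW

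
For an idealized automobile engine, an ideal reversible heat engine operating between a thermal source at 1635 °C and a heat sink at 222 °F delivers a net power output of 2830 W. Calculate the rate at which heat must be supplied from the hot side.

Q̇_H ≈ 3530 W

T_H = 1635 °C → 1635 + 273.15 = 1908.15 K.
T_C = 222 °F → (222 − 32) × 5/9 = 105.56 °C = 378.71 K.
η_rev = 1 − T_C/T_H = 1 − 378.71/1908.15 = 0.8015.
Q_H = W/η = 2830/0.8015 = 3530 W.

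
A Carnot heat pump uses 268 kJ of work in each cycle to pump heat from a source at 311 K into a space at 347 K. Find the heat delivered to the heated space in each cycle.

Q_H ≈ 2580 kJ

For a reversible heat pump, COP_HP = T_H/(T_H − T_C) = 347.00/36.00 = 9.6389.
Q_H = COP_HP · W = 9.6389 × 268 = 2580 kJ.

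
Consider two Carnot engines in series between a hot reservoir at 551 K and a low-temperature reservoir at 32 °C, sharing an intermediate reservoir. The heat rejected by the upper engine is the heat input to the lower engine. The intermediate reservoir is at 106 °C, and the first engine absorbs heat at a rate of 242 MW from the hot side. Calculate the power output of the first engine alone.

Ẇ₁ ≈ 75.5 MW

T_C = 32 °C → 32 + 273.15 = 305.15 K.
T_m = 106 °C → 106 + 273.15 = 379.15 K.
First-stage efficiency η₁ = 1 − T_m/T_H = 1 − 379.15/551.00 = 0.3119.
W₁ = η₁·Q_H = 0.3119 × 242 = 75.5 MW.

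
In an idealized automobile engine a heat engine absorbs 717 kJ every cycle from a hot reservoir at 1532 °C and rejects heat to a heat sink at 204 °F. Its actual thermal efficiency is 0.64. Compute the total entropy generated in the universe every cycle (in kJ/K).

ΔS_univ ≈ 0.3029 kJ/K

T_H = 1532 °C → 1532 + 273.15 = 1805.15 K.
T_C = 204 °F → (204 − 32) × 5/9 = 95.56 °C = 368.71 K.
W = η·Q_H = 0.64 × 717 = 458.9 kJ, so Q_C = Q_H − W = 258.1 kJ.
Reservoir entropy changes: ΔS_H = −Q_H/T_H = −717/1805.15 = -0.3972 kJ/K and ΔS_C = +Q_C/T_C = 258.1/368.71 = 0.7001 kJ/K.
ΔS_univ = −Q_H/T_H + Q_C/T_C = 0.3029 kJ/K (> 0, since η = 0.64 < η_Carnot = 0.796).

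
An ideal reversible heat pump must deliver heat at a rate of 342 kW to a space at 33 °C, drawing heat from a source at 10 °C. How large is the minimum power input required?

Ẇ_in ≈ 25.7 kW

T_H = 33 °C → 33 + 273.15 = 306.15 K.
T_C = 10 °C → 10 + 273.15 = 283.15 K.
Reversible heating COP: COP_HP = T_H/(T_H − T_C) = 306.15/23.00 = 13.3109.
W = Q_H/COP_HP = 342/13.3109 = 25.7 kW.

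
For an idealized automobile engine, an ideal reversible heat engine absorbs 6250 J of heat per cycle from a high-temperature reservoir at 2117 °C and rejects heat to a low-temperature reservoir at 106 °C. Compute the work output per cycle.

T_H = 2117 °C → 2117 + 273.15 = 2390.15 K.
T_C = 106 °C → 106 + 273.15 = 379.15 K.
Carnot efficiency: η = 1 − T_C/T_H = 1 − 379.15/2390.15 = 0.8414.
W = η·Q_H = 0.8414 × 6250 = 5259 J.

W ≈ 5259 J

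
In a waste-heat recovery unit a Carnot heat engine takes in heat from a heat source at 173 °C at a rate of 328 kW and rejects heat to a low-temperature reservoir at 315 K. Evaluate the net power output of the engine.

Ẇ ≈ 96.4 kW

T_H = 173 °C → 173 + 273.15 = 446.15 K.
η_rev = 1 − T_C/T_H = 1 − 315.00/446.15 = 0.2940.
W = η·Q_H = 0.2940 × 328 = 96.4 kW.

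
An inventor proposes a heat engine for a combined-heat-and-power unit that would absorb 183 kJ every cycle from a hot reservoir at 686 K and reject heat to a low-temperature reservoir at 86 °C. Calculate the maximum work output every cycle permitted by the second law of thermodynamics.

T_C = 86 °C → 86 + 273.15 = 359.15 K.
The upper bound on efficiency is η_max = 1 − T_C/T_H = 1 − 359.15/686.00 = 0.4765.
W_max = η_max · Q_H = 0.4765 × 183 = 87.19 kJ.

W_max ≈ 87.19 kJ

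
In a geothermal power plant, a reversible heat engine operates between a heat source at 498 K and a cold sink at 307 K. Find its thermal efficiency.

η_rev = 1 − T_C/T_H = 1 − 307.00/498.00 = 0.384.

η ≈ 0.384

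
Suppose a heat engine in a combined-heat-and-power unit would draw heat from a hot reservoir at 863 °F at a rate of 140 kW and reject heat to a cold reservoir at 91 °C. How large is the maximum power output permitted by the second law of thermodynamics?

Ẇ_max ≈ 70.6 kW

T_H = 863 °F → (863 − 32) × 5/9 = 461.67 °C = 734.82 K.
T_C = 91 °C → 91 + 273.15 = 364.15 K.
The upper bound on efficiency is η_max = 1 − T_C/T_H = 1 − 364.15/734.82 = 0.5044.
W_max = η_max · Q_H = 0.5044 × 140 = 70.6 kW.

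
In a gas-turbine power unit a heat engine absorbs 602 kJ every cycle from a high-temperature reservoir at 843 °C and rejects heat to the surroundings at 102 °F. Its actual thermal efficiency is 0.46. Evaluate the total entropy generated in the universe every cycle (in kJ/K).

ΔS_univ ≈ 0.5024 kJ/K

T_H = 843 °C → 843 + 273.15 = 1116.15 K.
T_C = 102 °F → (102 − 32) × 5/9 = 38.89 °C = 312.04 K.
W = η·Q_H = 0.46 × 602 = 276.9 kJ, so Q_C = Q_H − W = 325.1 kJ.
Reservoir entropy changes: ΔS_H = −Q_H/T_H = −602/1116.15 = -0.5394 kJ/K and ΔS_C = +Q_C/T_C = 325.1/312.04 = 1.042 kJ/K.
ΔS_univ = −Q_H/T_H + Q_C/T_C = 0.5024 kJ/K (> 0, since η = 0.46 < η_Carnot = 0.720).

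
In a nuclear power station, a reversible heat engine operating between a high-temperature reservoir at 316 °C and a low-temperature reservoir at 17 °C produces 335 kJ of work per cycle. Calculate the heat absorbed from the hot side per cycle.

Q_H ≈ 660 kJ

T_H = 316 °C → 316 + 273.15 = 589.15 K.
T_C = 17 °C → 17 + 273.15 = 290.15 K.
The Carnot efficiency is η = 1 − T_C/T_H = 1 − 290.15/589.15 = 0.5075.
Q_H = W/η = 335/0.5075 = 660 kJ.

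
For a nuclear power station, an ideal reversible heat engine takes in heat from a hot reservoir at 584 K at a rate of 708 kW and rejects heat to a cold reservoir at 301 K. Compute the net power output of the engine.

The Carnot efficiency is η = 1 − T_C/T_H = 1 − 301.00/584.00 = 0.4846.
W = η·Q_H = 0.4846 × 708 = 343 kW.

Ẇ ≈ 343 kW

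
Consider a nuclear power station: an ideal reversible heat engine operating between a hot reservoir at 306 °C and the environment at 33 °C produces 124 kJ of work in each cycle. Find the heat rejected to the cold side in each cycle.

T_H = 306 °C → 306 + 273.15 = 579.15 K.
T_C = 33 °C → 33 + 273.15 = 306.15 K.
Since the cycle is reversible, η = 1 − T_C/T_H = 1 − 306.15/579.15 = 0.4714.
Since Q_C/Q_H = T_C/T_H and Q_H = W/η, Q_C = W·T_C/(T_H − T_C) = 124 × 306.15/273.00 = 139 kJ.

Q_C ≈ 139 kJ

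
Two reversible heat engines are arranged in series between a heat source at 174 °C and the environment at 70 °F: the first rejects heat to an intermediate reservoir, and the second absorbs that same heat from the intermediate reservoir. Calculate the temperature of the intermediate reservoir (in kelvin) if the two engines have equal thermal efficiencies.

T_m ≈ 362.7 K

T_H = 174 °C → 174 + 273.15 = 447.15 K.
T_C = 70 °F → (70 − 32) × 5/9 = 21.11 °C = 294.26 K.
Equal efficiencies require 1 − T_m/T_H = 1 − T_C/T_m, i.e. T_m/T_H = T_C/T_m, so T_m = √(T_H·T_C) = √(447.15 × 294.26) = 362.7 K.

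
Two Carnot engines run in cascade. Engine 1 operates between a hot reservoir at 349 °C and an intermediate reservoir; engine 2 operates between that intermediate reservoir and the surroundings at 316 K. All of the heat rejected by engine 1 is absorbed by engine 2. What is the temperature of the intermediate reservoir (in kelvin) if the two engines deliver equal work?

T_H = 349 °C → 349 + 273.15 = 622.15 K.
For reversible stages Q_m = Q_H·(T_m/T_H). Setting W₁ = Q_H(1 − T_m/T_H) equal to W₂ = Q_m(1 − T_C/T_m) = Q_H·(T_m − T_C)/T_H gives T_H − T_m = T_m − T_C, so T_m = (T_H + T_C)/2 = (622.15 + 316.00)/2 = 469.1 K.

T_m ≈ 469.1 K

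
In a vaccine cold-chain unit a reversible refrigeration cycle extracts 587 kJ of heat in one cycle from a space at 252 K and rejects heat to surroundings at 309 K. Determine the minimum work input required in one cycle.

W_in ≈ 132.8 kJ

The reversible coefficient of performance is COP_R = T_C/(T_H − T_C) = 252.00/57.00 = 4.4211.
W = Q_C/COP_R = 587/4.4211 = 132.8 kJ.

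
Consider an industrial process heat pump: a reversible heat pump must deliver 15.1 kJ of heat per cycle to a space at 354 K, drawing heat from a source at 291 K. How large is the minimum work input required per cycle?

W_in ≈ 2.69 kJ

For a reversible heat pump, COP_HP = T_H/(T_H − T_C) = 354.00/63.00 = 5.6190.
W = Q_H/COP_HP = 15.1/5.6190 = 2.69 kJ.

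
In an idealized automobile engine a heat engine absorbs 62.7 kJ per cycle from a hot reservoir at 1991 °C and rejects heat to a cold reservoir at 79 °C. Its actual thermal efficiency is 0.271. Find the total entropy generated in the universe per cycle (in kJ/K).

ΔS_univ ≈ 0.102 kJ/K

T_H = 1991 °C → 1991 + 273.15 = 2264.15 K.
T_C = 79 °C → 79 + 273.15 = 352.15 K.
W = η·Q_H = 0.271 × 62.7 = 16.99 kJ, so Q_C = Q_H − W = 45.71 kJ.
Reservoir entropy changes: ΔS_H = −Q_H/T_H = −62.7/2264.15 = -0.02769 kJ/K and ΔS_C = +Q_C/T_C = 45.71/352.15 = 0.1298 kJ/K.
ΔS_univ = −Q_H/T_H + Q_C/T_C = 0.102 kJ/K (> 0, since η = 0.271 < η_Carnot = 0.844).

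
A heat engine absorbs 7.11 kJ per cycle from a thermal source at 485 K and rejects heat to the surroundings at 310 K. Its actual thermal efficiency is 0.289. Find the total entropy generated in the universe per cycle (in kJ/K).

ΔS_univ ≈ 0.00165 kJ/K

W = η·Q_H = 0.289 × 7.11 = 2.055 kJ, so Q_C = Q_H − W = 5.055 kJ.
The hot reservoir loses entropy Q_H/T_H = 7.11/485.00 = 0.01466 kJ/K; the cold reservoir gains Q_C/T_C = 5.055/310.00 = 0.01631 kJ/K.
ΔS_univ = −Q_H/T_H + Q_C/T_C = 0.00165 kJ/K (> 0, since η = 0.289 < η_Carnot = 0.361).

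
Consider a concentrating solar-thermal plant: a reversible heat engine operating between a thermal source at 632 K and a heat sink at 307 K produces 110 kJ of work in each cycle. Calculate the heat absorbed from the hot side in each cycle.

Carnot efficiency: η = 1 − T_C/T_H = 1 − 307.00/632.00 = 0.5142.
Q_H = W/η = 110/0.5142 = 214 kJ.

Q_H ≈ 214 kJ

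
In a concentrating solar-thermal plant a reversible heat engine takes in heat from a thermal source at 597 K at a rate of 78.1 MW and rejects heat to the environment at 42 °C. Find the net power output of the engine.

Ẇ ≈ 36.87 MW

T_C = 42 °C → 42 + 273.15 = 315.15 K.
The Carnot efficiency is η = 1 − T_C/T_H = 1 − 315.15/597.00 = 0.4721.
W = η·Q_H = 0.4721 × 78.1 = 36.87 MW.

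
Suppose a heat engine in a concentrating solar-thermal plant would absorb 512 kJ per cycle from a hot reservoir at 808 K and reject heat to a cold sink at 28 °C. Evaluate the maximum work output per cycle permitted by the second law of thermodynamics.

W_max ≈ 321 kJ

T_C = 28 °C → 28 + 273.15 = 301.15 K.
The upper bound on efficiency is η_max = 1 − T_C/T_H = 1 − 301.15/808.00 = 0.6273.
W_max = η_max · Q_H = 0.6273 × 512 = 321 kJ.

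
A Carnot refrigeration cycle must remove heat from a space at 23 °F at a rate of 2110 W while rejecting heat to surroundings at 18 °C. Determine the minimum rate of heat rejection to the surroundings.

Q̇_H ≈ 2290 W

T_H = 18 °C → 18 + 273.15 = 291.15 K.
T_C = 23 °F → (23 − 32) × 5/9 = -5.00 °C = 268.15 K.
For a reversible cycle Q_H/Q_C = T_H/T_C, so Q_H = Q_C·T_H/T_C = 2110 × 291.15/268.15 = 2290 W.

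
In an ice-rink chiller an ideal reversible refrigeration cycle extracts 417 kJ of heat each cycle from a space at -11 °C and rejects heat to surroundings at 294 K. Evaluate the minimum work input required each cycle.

T_C = -11 °C → -11 + 273.15 = 262.15 K.
COP_R = T_C/(T_H − T_C) = 262.15/31.85 = 8.2308.
W = Q_C/COP_R = 417/8.2308 = 50.7 kJ.

W_in ≈ 50.7 kJ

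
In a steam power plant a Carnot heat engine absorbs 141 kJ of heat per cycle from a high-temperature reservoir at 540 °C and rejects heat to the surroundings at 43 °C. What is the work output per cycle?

W ≈ 86.18 kJ

T_H = 540 °C → 540 + 273.15 = 813.15 K.
T_C = 43 °C → 43 + 273.15 = 316.15 K.
The Carnot efficiency is η = 1 − T_C/T_H = 1 − 316.15/813.15 = 0.6112.
W = η·Q_H = 0.6112 × 141 = 86.18 kJ.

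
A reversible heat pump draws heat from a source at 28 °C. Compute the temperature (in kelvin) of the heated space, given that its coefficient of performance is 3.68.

T_C = 28 °C → 28 + 273.15 = 301.15 K.
COP_HP = T_H/(T_H − T_C) ⇒ T_H = T_C·COP_HP/(COP_HP − 1) = 301.15 × 3.68/(3.68 − 1) = 414 K.

T_H ≈ 414 K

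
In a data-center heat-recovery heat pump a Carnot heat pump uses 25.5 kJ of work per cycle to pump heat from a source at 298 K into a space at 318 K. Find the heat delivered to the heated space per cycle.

Reversible heating COP: COP_HP = T_H/(T_H − T_C) = 318.00/20.00 = 15.9000.
Q_H = COP_HP · W = 15.9000 × 25.5 = 405 kJ.

Q_H ≈ 405 kJ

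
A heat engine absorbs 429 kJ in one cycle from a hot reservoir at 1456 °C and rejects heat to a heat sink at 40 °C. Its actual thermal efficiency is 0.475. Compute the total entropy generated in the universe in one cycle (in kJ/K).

T_H = 1456 °C → 1456 + 273.15 = 1729.15 K.
T_C = 40 °C → 40 + 273.15 = 313.15 K.
W = η·Q_H = 0.475 × 429 = 203.8 kJ, so Q_C = Q_H − W = 225.2 kJ.
The hot reservoir loses entropy Q_H/T_H = 429/1729.15 = 0.2481 kJ/K; the cold reservoir gains Q_C/T_C = 225.2/313.15 = 0.7192 kJ/K.
ΔS_univ = −Q_H/T_H + Q_C/T_C = 0.471 kJ/K (> 0, since η = 0.475 < η_Carnot = 0.819).

ΔS_univ ≈ 0.471 kJ/K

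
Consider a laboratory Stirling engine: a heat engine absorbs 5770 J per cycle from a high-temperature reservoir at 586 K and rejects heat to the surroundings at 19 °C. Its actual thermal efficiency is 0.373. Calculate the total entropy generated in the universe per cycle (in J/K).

T_C = 19 °C → 19 + 273.15 = 292.15 K.
W = η·Q_H = 0.373 × 5770 = 2152 J, so Q_C = Q_H − W = 3618 J.
Entropy balance on the reservoirs: −Q_H/T_H = -9.846 J/K, +Q_C/T_C = 12.38 J/K.
ΔS_univ = −Q_H/T_H + Q_C/T_C = 2.537 J/K (> 0, since η = 0.373 < η_Carnot = 0.501).

ΔS_univ ≈ 2.537 J/K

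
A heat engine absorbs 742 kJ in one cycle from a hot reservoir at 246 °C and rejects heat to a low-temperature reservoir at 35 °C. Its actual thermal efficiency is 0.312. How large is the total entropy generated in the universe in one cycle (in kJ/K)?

ΔS_univ ≈ 0.2274 kJ/K

T_H = 246 °C → 246 + 273.15 = 519.15 K.
T_C = 35 °C → 35 + 273.15 = 308.15 K.
W = η·Q_H = 0.312 × 742 = 231.5 kJ, so Q_C = Q_H − W = 510.5 kJ.
The hot reservoir loses entropy Q_H/T_H = 742/519.15 = 1.429 kJ/K; the cold reservoir gains Q_C/T_C = 510.5/308.15 = 1.657 kJ/K.
ΔS_univ = −Q_H/T_H + Q_C/T_C = 0.2274 kJ/K (> 0, since η = 0.312 < η_Carnot = 0.406).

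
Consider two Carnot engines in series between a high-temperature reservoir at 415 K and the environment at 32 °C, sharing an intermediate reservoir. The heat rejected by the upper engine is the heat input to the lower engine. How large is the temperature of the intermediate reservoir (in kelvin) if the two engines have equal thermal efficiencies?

T_C = 32 °C → 32 + 273.15 = 305.15 K.
Equal efficiencies require 1 − T_m/T_H = 1 − T_C/T_m, i.e. T_m/T_H = T_C/T_m, so T_m = √(T_H·T_C) = √(415.00 × 305.15) = 355.9 K.

T_m ≈ 355.9 K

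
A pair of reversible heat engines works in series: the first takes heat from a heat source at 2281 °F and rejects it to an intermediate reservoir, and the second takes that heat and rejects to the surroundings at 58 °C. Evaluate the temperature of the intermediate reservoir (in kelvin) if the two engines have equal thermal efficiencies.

T_H = 2281 °F → (2281 − 32) × 5/9 = 1249.44 °C = 1522.59 K.
T_C = 58 °C → 58 + 273.15 = 331.15 K.
Equal efficiencies require 1 − T_m/T_H = 1 − T_C/T_m, i.e. T_m/T_H = T_C/T_m, so T_m = √(T_H·T_C) = √(1522.59 × 331.15) = 710 K.

T_m ≈ 710 K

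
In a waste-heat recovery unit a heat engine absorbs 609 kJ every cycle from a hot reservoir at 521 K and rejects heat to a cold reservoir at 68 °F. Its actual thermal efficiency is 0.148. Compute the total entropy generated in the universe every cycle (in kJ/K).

T_C = 68 °F → (68 − 32) × 5/9 = 20.00 °C = 293.15 K.
W = η·Q_H = 0.148 × 609 = 90.13 kJ, so Q_C = Q_H − W = 518.9 kJ.
The hot reservoir loses entropy Q_H/T_H = 609/521.00 = 1.169 kJ/K; the cold reservoir gains Q_C/T_C = 518.9/293.15 = 1.770 kJ/K.
ΔS_univ = −Q_H/T_H + Q_C/T_C = 0.601 kJ/K (> 0, since η = 0.148 < η_Carnot = 0.437).

ΔS_univ ≈ 0.601 kJ/K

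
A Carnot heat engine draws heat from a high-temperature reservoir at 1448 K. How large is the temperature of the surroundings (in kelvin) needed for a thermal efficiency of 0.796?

From η = 1 − T_C/T_H, T_C = T_H·(1 − η) = 1448.00 × (1 − 0.796) = 295.4 K.

T_C ≈ 295.4 K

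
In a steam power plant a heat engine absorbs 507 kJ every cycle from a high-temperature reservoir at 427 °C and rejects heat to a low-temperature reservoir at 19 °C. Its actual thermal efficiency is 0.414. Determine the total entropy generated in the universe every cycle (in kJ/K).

ΔS_univ ≈ 0.2928 kJ/K

T_H = 427 °C → 427 + 273.15 = 700.15 K.
T_C = 19 °C → 19 + 273.15 = 292.15 K.
W = η·Q_H = 0.414 × 507 = 209.9 kJ, so Q_C = Q_H − W = 297.1 kJ.
The hot reservoir loses entropy Q_H/T_H = 507/700.15 = 0.7241 kJ/K; the cold reservoir gains Q_C/T_C = 297.1/292.15 = 1.017 kJ/K.
ΔS_univ = −Q_H/T_H + Q_C/T_C = 0.2928 kJ/K (> 0, since η = 0.414 < η_Carnot = 0.583).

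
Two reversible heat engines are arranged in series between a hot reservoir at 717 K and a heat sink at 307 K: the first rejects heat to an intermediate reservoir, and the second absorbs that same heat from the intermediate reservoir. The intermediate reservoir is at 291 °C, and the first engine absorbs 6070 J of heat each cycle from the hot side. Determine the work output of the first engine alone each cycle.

W₁ ≈ 1290 J

T_m = 291 °C → 291 + 273.15 = 564.15 K.
First-stage efficiency η₁ = 1 − T_m/T_H = 1 − 564.15/717.00 = 0.2132.
W₁ = η₁·Q_H = 0.2132 × 6070 = 1290 J.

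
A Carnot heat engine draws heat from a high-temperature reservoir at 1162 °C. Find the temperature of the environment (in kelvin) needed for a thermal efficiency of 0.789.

T_C ≈ 302.8 K

T_H = 1162 °C → 1162 + 273.15 = 1435.15 K.
From η = 1 − T_C/T_H, T_C = T_H·(1 − η) = 1435.15 × (1 − 0.789) = 302.8 K.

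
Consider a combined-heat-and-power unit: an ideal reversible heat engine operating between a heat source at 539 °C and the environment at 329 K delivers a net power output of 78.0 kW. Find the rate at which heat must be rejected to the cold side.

Q̇_C ≈ 53.1 kW

T_H = 539 °C → 539 + 273.15 = 812.15 K.
The Carnot efficiency is η = 1 − T_C/T_H = 1 − 329.00/812.15 = 0.5949.
Since Q_C/Q_H = T_C/T_H and Q_H = W/η, Q_C = W·T_C/(T_H − T_C) = 78.0 × 329.00/483.15 = 53.1 kW.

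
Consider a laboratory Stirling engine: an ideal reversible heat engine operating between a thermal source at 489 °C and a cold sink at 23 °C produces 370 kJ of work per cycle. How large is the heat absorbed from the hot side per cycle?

Q_H ≈ 605.1 kJ

T_H = 489 °C → 489 + 273.15 = 762.15 K.
T_C = 23 °C → 23 + 273.15 = 296.15 K.
Carnot efficiency: η = 1 − T_C/T_H = 1 − 296.15/762.15 = 0.6114.
Q_H = W/η = 370/0.6114 = 605.1 kJ.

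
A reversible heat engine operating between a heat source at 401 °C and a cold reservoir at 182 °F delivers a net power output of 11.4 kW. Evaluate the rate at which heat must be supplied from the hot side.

Q̇_H ≈ 24.2 kW

T_H = 401 °C → 401 + 273.15 = 674.15 K.
T_C = 182 °F → (182 − 32) × 5/9 = 83.33 °C = 356.48 K.
Since the cycle is reversible, η = 1 − T_C/T_H = 1 − 356.48/674.15 = 0.4712.
Q_H = W/η = 11.4/0.4712 = 24.2 kW.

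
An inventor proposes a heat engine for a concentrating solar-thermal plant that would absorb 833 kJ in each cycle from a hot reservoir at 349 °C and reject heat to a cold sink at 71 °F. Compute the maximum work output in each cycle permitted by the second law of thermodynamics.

T_H = 349 °C → 349 + 273.15 = 622.15 K.
T_C = 71 °F → (71 − 32) × 5/9 = 21.67 °C = 294.82 K.
By the Carnot theorem, η_max = 1 − T_C/T_H = 1 − 294.82/622.15 = 0.5261.
W_max = η_max · Q_H = 0.5261 × 833 = 438 kJ.

W_max ≈ 438 kJ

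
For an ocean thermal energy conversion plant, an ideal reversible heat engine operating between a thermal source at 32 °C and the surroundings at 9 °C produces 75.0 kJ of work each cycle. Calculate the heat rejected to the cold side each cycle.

T_H = 32 °C → 32 + 273.15 = 305.15 K.
T_C = 9 °C → 9 + 273.15 = 282.15 K.
η_rev = 1 − T_C/T_H = 1 − 282.15/305.15 = 0.0754.
Since Q_C/Q_H = T_C/T_H and Q_H = W/η, Q_C = W·T_C/(T_H − T_C) = 75.0 × 282.15/23.00 = 920 kJ.

Q_C ≈ 920 kJ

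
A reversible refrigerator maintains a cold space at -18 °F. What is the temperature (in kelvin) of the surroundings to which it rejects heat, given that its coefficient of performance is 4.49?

T_H ≈ 300 K

T_C = -18 °F → (-18 − 32) × 5/9 = -27.78 °C = 245.37 K.
COP_R = T_C/(T_H − T_C) ⇒ T_H = T_C·(1 + 1/COP_R) = 245.37 × (1 + 1/4.49) = 300 K.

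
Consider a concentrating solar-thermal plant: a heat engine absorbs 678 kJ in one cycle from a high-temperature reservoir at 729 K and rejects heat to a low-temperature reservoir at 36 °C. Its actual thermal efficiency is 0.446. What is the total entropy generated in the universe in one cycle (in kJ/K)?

T_C = 36 °C → 36 + 273.15 = 309.15 K.
W = η·Q_H = 0.446 × 678 = 302.4 kJ, so Q_C = Q_H − W = 375.6 kJ.
Reservoir entropy changes: ΔS_H = −Q_H/T_H = −678/729.00 = -0.9300 kJ/K and ΔS_C = +Q_C/T_C = 375.6/309.15 = 1.215 kJ/K.
ΔS_univ = −Q_H/T_H + Q_C/T_C = 0.285 kJ/K (> 0, since η = 0.446 < η_Carnot = 0.576).

ΔS_univ ≈ 0.285 kJ/K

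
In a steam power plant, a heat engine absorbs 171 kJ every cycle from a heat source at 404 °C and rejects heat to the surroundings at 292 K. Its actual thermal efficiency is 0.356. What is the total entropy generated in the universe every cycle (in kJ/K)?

ΔS_univ ≈ 0.125 kJ/K

T_H = 404 °C → 404 + 273.15 = 677.15 K.
W = η·Q_H = 0.356 × 171 = 60.88 kJ, so Q_C = Q_H − W = 110.1 kJ.
Reservoir entropy changes: ΔS_H = −Q_H/T_H = −171/677.15 = -0.2525 kJ/K and ΔS_C = +Q_C/T_C = 110.1/292.00 = 0.3771 kJ/K.
ΔS_univ = −Q_H/T_H + Q_C/T_C = 0.125 kJ/K (> 0, since η = 0.356 < η_Carnot = 0.569).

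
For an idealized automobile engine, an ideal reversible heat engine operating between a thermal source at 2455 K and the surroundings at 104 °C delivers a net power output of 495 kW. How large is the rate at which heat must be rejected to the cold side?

Q̇_C ≈ 89.8 kW

T_C = 104 °C → 104 + 273.15 = 377.15 K.
η_rev = 1 − T_C/T_H = 1 − 377.15/2455.00 = 0.8464.
Since Q_C/Q_H = T_C/T_H and Q_H = W/η, Q_C = W·T_C/(T_H − T_C) = 495 × 377.15/2077.85 = 89.8 kW.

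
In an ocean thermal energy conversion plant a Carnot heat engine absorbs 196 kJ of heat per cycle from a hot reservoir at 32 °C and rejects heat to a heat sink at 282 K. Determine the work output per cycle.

T_H = 32 °C → 32 + 273.15 = 305.15 K.
For a reversible engine, η = 1 − T_C/T_H = 1 − 282.00/305.15 = 0.0759.
W = η·Q_H = 0.0759 × 196 = 14.9 kJ.

W ≈ 14.9 kJ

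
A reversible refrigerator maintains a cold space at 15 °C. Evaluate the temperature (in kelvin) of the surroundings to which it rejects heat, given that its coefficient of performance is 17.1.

T_H ≈ 305 K

T_C = 15 °C → 15 + 273.15 = 288.15 K.
COP_R = T_C/(T_H − T_C) ⇒ T_H = T_C·(1 + 1/COP_R) = 288.15 × (1 + 1/17.1) = 305 K.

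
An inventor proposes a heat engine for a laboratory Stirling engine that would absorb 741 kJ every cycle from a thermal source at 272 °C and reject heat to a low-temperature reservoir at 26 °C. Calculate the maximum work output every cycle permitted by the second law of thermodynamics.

T_H = 272 °C → 272 + 273.15 = 545.15 K.
T_C = 26 °C → 26 + 273.15 = 299.15 K.
The upper bound on efficiency is η_max = 1 − T_C/T_H = 1 − 299.15/545.15 = 0.4513.
W_max = η_max · Q_H = 0.4513 × 741 = 334.4 kJ.

W_max ≈ 334.4 kJ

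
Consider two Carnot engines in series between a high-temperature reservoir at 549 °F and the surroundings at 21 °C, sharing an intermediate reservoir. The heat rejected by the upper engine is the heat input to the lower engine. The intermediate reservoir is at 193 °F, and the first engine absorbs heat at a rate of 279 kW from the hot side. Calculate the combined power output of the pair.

T_H = 549 °F → (549 − 32) × 5/9 = 287.22 °C = 560.37 K.
T_C = 21 °C → 21 + 273.15 = 294.15 K.
Two reversible stages in series are equivalent to a single Carnot engine between T_H and T_C, so η_total = 1 − T_C/T_H = 1 − 294.15/560.37 = 0.4751.
W_total = η_total · Q_H = 0.4751 × 279 = 133 kW.

Ẇ_total ≈ 133 kW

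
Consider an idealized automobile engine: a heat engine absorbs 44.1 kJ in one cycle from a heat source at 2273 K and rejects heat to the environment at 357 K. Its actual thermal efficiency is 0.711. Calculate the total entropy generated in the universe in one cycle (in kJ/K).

W = η·Q_H = 0.711 × 44.1 = 31.36 kJ, so Q_C = Q_H − W = 12.74 kJ.
Reservoir entropy changes: ΔS_H = −Q_H/T_H = −44.1/2273.00 = -0.01940 kJ/K and ΔS_C = +Q_C/T_C = 12.74/357.00 = 0.03570 kJ/K.
ΔS_univ = −Q_H/T_H + Q_C/T_C = 0.0163 kJ/K (> 0, since η = 0.711 < η_Carnot = 0.843).

ΔS_univ ≈ 0.0163 kJ/K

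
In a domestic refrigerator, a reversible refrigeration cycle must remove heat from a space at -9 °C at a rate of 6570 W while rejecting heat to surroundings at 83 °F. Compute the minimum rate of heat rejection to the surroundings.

Q̇_H ≈ 7499 W

T_H = 83 °F → (83 − 32) × 5/9 = 28.33 °C = 301.48 K.
T_C = -9 °C → -9 + 273.15 = 264.15 K.
For a reversible cycle Q_H/Q_C = T_H/T_C, so Q_H = Q_C·T_H/T_C = 6570 × 301.48/264.15 = 7499 W.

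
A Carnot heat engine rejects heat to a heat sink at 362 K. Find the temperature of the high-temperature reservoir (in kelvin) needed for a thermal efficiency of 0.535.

T_H ≈ 778.5 K

From η = 1 − T_C/T_H, solving for T_H gives T_H = T_C/(1 − η) = 362.00/(1 − 0.535) = 778.5 K.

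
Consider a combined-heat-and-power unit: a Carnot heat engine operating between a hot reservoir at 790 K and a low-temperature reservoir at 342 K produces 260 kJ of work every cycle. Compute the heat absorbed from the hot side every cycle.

η_rev = 1 − T_C/T_H = 1 − 342.00/790.00 = 0.5671.
Q_H = W/η = 260/0.5671 = 458.5 kJ.

Q_H ≈ 458.5 kJ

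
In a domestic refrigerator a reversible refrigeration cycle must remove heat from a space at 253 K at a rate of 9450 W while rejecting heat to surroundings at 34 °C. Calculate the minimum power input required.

T_H = 34 °C → 34 + 273.15 = 307.15 K.
The reversible coefficient of performance is COP_R = T_C/(T_H − T_C) = 253.00/54.15 = 4.6722.
W = Q_C/COP_R = 9450/4.6722 = 2023 W.

Ẇ_in ≈ 2023 W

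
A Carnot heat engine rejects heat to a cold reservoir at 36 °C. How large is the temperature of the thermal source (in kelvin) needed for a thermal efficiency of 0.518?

T_H ≈ 641 K

T_C = 36 °C → 36 + 273.15 = 309.15 K.
From η = 1 − T_C/T_H, solving for T_H gives T_H = T_C/(1 − η) = 309.15/(1 − 0.518) = 641 K.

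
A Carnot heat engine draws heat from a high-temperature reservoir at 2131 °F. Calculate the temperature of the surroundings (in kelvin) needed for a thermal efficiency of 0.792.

T_C ≈ 299.4 K

T_H = 2131 °F → (2131 − 32) × 5/9 = 1166.11 °C = 1439.26 K.
From η = 1 − T_C/T_H, T_C = T_H·(1 − η) = 1439.26 × (1 − 0.792) = 299.4 K.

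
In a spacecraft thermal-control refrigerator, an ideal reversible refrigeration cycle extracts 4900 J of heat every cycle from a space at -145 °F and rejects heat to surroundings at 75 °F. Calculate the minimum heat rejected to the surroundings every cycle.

T_H = 75 °F → (75 − 32) × 5/9 = 23.89 °C = 297.04 K.
T_C = -145 °F → (-145 − 32) × 5/9 = -98.33 °C = 174.82 K.
For a reversible cycle Q_H/Q_C = T_H/T_C, so Q_H = Q_C·T_H/T_C = 4900 × 297.04/174.82 = 8330 J.

Q_H ≈ 8330 J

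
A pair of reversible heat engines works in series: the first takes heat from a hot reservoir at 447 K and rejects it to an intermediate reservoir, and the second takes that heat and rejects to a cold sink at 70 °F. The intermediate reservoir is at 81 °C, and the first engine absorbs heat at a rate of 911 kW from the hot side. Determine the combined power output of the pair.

Ẇ_total ≈ 311 kW

T_C = 70 °F → (70 − 32) × 5/9 = 21.11 °C = 294.26 K.
Two reversible stages in series are equivalent to a single Carnot engine between T_H and T_C, so η_total = 1 − T_C/T_H = 1 − 294.26/447.00 = 0.3417.
W_total = η_total · Q_H = 0.3417 × 911 = 311 kW.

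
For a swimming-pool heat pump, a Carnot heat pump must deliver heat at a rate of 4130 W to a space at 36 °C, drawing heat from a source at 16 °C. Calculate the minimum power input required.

T_H = 36 °C → 36 + 273.15 = 309.15 K.
T_C = 16 °C → 16 + 273.15 = 289.15 K.
Reversible heating COP: COP_HP = T_H/(T_H − T_C) = 309.15/20.00 = 15.4575.
W = Q_H/COP_HP = 4130/15.4575 = 267 W.

Ẇ_in ≈ 267 W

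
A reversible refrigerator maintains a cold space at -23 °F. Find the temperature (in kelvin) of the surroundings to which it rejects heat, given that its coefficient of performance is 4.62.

T_C = -23 °F → (-23 − 32) × 5/9 = -30.56 °C = 242.59 K.
COP_R = T_C/(T_H − T_C) ⇒ T_H = T_C·(1 + 1/COP_R) = 242.59 × (1 + 1/4.62) = 295 K.

T_H ≈ 295 K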